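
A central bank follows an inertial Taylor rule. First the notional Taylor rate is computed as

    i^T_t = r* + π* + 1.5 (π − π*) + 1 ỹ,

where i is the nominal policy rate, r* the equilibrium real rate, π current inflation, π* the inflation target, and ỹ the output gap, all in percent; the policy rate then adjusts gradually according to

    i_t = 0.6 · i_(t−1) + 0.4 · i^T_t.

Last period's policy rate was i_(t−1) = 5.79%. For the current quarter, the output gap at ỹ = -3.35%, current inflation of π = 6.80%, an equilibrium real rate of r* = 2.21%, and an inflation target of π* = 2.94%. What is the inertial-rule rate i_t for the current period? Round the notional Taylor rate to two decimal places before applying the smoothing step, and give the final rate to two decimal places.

6.51%

i^T_t = 2.21 + 2.94 + 1.5 × (6.80 − 2.94) + 1 × (-3.35)
   = 2.21 + 2.94 + 5.79 − 3.35 = 7.59
i_t = 0.6 × 5.79 + 0.4 × 7.59 = 3.474 + 3.036 = 6.51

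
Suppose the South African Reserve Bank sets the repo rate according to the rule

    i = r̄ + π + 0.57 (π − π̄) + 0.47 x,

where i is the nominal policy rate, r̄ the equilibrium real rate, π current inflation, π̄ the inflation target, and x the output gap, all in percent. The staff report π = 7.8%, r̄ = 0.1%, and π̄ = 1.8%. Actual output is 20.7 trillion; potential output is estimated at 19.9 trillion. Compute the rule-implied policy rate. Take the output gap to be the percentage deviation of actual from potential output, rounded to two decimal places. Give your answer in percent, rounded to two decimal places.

13.21%

Output gap = 100 × (20.7 − 19.9) / 19.9 = 4.02%.
i = 0.10 + 7.80 + 0.57 × (7.80 − 1.80) + 0.47 × 4.02
   = 0.10 + 7.8 + 3.42 + 1.8894 = 13.21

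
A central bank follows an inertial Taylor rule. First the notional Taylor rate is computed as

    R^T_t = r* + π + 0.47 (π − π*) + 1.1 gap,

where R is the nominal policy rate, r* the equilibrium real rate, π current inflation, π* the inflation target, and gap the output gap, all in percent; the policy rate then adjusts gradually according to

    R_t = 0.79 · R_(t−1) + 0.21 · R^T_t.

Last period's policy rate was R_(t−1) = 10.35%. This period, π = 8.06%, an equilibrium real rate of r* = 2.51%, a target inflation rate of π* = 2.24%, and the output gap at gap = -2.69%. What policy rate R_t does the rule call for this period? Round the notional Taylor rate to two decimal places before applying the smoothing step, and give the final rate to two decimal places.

R^T_t = 2.51 + 8.06 + 0.47 × (8.06 − 2.24) + 1.1 × (-2.69)
   = 2.51 + 8.06 + 2.7354 − 2.959 = 10.35
R_t = 0.79 × 10.35 + 0.21 × 10.35 = 8.1765 + 2.1735 = 10.35

10.35%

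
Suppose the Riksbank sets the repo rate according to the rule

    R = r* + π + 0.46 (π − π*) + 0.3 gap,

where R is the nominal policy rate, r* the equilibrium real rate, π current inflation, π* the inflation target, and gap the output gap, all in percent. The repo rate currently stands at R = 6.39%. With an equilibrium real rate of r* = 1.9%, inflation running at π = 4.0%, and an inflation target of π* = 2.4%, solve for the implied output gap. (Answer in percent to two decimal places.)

0.3 gap = 6.39 − 1.9 − 4.0 − 0.46 × (4.0 − 2.4) = -0.246
gap = -0.246 / 0.3 = -0.82

-0.82%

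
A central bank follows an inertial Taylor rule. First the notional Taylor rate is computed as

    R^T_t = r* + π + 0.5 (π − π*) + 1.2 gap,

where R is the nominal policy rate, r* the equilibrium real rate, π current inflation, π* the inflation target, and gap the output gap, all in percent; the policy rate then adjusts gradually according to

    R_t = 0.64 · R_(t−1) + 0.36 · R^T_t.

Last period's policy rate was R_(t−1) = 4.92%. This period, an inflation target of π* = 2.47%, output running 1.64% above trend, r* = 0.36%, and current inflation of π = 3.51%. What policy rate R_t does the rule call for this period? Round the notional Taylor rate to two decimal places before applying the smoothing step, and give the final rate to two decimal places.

5.44%

Output 1.64% above potential → gap = 1.64.
R^T_t = 0.36 + 3.51 + 0.5 × (3.51 − 2.47) + 1.2 × 1.64
   = 0.36 + 3.51 + 0.52 + 1.968 = 6.36
R_t = 0.64 × 4.92 + 0.36 × 6.36 = 3.1488 + 2.2896 = 5.44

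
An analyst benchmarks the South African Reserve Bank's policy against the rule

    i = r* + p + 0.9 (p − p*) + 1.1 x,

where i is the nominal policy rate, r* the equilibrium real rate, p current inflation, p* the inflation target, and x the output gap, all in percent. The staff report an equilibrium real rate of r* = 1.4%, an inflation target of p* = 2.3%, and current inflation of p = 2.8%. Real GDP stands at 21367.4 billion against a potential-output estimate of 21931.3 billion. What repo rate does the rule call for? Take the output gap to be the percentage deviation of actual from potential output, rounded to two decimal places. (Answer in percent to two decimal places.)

Output gap = 100 × (21367.4 − 21931.3) / 21931.3 = -2.57%.
i = 1.40 + 2.80 + 0.9 × (2.80 − 2.30) + 1.1 × (-2.57)
   = 1.40 + 2.8 + 0.45 − 2.827 = 1.82

1.82%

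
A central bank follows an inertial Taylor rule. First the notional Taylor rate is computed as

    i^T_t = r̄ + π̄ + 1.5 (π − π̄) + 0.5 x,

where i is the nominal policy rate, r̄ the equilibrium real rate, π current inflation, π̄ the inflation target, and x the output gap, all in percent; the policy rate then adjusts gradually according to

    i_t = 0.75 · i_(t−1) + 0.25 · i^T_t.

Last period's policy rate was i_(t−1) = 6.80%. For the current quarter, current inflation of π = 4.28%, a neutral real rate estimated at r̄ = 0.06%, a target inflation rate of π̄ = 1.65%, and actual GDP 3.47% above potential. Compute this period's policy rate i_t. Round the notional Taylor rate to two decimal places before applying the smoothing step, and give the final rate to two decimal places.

6.95%

Output 3.47% above potential → x = 3.47.
i^T_t = 0.06 + 1.65 + 1.5 × (4.28 − 1.65) + 0.5 × 3.47
   = 0.06 + 1.65 + 3.945 + 1.735 = 7.39
i_t = 0.75 × 6.80 + 0.25 × 7.39 = 5.1 + 1.8475 = 6.95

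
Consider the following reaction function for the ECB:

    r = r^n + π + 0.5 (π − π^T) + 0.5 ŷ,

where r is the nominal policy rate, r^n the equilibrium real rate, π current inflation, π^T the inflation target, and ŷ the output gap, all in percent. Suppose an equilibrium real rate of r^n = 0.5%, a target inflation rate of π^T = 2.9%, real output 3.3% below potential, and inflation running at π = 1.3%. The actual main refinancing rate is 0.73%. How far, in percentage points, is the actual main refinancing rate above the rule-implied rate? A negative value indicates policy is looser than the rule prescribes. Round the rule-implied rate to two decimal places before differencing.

1.38 pp

Output 3.3% below potential → ŷ = -3.3.
r = 0.5 + 1.3 + 0.5 × (1.3 − 2.9) + 0.5 × (-3.3)
   = 0.5 + 1.3 − 0.8 − 1.65 = -0.65
Deviation = 0.73 − (-0.65) = 1.38 pp.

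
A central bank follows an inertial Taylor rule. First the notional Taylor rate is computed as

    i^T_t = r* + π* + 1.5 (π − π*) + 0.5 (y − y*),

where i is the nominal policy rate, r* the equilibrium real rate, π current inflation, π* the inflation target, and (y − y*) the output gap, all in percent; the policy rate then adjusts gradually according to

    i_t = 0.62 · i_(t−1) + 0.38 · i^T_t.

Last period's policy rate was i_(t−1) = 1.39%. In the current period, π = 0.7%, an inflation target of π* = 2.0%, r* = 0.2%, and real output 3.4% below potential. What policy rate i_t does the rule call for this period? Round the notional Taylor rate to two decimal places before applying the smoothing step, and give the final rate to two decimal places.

0.31%

Output 3.4% below potential → (y − y*) = -3.4.
i^T_t = 0.2 + 2.0 + 1.5 × (0.7 − 2.0) + 0.5 × (-3.4)
   = 0.2 + 2 − 1.95 − 1.7 = -1.45
i_t = 0.62 × 1.39 + 0.38 × (-1.45) = 0.8618 − 0.551 = 0.31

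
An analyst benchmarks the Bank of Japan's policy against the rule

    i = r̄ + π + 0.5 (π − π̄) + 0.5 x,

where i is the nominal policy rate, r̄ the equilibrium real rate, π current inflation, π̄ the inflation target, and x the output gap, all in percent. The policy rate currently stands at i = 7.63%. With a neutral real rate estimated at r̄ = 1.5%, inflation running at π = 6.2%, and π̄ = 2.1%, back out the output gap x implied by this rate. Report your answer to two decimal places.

-4.24%

0.5 x = 7.63 − 1.5 − 6.2 − 0.5 × (6.2 − 2.1) = -2.12
x = -2.12 / 0.5 = -4.24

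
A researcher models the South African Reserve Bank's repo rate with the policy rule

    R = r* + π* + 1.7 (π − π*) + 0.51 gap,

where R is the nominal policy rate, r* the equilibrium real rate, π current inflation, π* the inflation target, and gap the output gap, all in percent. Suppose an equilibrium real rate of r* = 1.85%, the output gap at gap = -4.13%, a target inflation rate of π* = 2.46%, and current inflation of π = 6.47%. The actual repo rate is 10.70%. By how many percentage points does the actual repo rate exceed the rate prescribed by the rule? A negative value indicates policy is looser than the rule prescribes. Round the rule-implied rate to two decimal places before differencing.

1.68 pp

R = 1.85 + 2.46 + 1.7 × (6.47 − 2.46) + 0.51 × (-4.13)
   = 1.85 + 2.46 + 6.817 − 2.1063 = 9.02
Deviation = 10.70 − 9.02 = 1.68 pp.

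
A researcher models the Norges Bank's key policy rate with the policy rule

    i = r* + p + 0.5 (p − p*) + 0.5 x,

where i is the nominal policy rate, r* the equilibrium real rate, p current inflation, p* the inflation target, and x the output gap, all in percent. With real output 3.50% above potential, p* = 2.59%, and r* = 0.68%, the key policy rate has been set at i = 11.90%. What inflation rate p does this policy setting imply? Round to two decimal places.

7.18%

Output 3.50% above potential → x = 3.50.
Collecting p: i = r* + (1 + 0.5) p − 0.5 p* + 0.5 x
1.5 p = 11.90 − 0.68 + 0.5 × 2.59 − 0.5 × 3.50 = 10.765
p = 10.765 / 1.5 = 7.18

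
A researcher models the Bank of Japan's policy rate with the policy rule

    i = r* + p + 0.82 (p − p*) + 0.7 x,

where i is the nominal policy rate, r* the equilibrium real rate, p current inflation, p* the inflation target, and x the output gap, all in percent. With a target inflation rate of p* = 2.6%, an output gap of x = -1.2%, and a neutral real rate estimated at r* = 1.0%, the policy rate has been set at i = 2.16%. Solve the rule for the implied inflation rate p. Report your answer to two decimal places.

Collecting p: i = r* + (1 + 0.82) p − 0.82 p* + 0.7 x
1.82 p = 2.16 − 1.0 + 0.82 × 2.6 − 0.7 × (-1.2) = 4.132
p = 4.132 / 1.82 = 2.27

2.27%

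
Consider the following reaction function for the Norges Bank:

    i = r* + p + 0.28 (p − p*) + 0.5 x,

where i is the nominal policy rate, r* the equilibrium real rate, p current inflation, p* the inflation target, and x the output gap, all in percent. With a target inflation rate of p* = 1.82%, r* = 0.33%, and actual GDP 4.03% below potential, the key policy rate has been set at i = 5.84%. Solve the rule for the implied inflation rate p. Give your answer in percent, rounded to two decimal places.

Output 4.03% below potential → x = -4.03.
Collecting p: i = r* + (1 + 0.28) p − 0.28 p* + 0.5 x
1.28 p = 5.84 − 0.33 + 0.28 × 1.82 − 0.5 × (-4.03) = 8.0346
p = 8.0346 / 1.28 = 6.28

6.28%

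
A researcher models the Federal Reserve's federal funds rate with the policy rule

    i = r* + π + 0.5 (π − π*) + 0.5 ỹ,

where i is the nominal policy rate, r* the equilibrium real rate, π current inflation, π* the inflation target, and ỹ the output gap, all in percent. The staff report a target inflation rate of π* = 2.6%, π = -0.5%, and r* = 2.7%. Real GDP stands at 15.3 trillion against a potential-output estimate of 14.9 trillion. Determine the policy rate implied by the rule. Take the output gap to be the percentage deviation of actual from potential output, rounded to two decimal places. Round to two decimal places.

1.99%

Output gap = 100 × (15.3 − 14.9) / 14.9 = 2.68%.
i = 2.70 + (-0.50) + 0.5 × (-0.50 − 2.60) + 0.5 × 2.68
   = 2.70 − 0.5 − 1.55 + 1.34 = 1.99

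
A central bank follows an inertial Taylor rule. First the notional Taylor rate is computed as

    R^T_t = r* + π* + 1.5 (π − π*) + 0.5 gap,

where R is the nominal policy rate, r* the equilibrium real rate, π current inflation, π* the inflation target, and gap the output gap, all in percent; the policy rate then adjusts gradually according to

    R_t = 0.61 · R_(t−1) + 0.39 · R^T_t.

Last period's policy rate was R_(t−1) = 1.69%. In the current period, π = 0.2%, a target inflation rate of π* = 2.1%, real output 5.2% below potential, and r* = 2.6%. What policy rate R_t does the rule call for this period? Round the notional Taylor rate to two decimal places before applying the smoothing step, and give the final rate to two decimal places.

0.74%

Output 5.2% below potential → gap = -5.2.
R^T_t = 2.6 + 2.1 + 1.5 × (0.2 − 2.1) + 0.5 × (-5.2)
   = 2.6 + 2.1 − 2.85 − 2.6 = -0.75
R_t = 0.61 × 1.69 + 0.39 × (-0.75) = 1.0309 − 0.2925 = 0.74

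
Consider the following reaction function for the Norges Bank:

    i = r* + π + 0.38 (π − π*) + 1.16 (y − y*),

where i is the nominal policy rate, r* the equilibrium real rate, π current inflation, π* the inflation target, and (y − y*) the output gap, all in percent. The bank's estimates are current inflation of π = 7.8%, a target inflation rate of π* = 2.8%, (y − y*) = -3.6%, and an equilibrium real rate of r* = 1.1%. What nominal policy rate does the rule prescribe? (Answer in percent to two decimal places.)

6.62%

i = 1.1 + 7.8 + 0.38 × (7.8 − 2.8) + 1.16 × (-3.6)
   = 1.1 + 7.8 + 1.9 − 4.176 = 6.62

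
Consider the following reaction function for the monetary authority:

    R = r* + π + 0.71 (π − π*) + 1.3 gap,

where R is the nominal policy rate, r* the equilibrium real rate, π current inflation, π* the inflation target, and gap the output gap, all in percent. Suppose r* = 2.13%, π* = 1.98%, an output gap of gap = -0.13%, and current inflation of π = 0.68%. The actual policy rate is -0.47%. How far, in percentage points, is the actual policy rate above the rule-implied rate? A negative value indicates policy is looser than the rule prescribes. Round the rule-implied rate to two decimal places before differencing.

R = 2.13 + 0.68 + 0.71 × (0.68 − 1.98) + 1.3 × (-0.13)
   = 2.13 + 0.68 − 0.923 − 0.169 = 1.72
Deviation = -0.47 − 1.72 = -2.19 pp.

-2.19 pp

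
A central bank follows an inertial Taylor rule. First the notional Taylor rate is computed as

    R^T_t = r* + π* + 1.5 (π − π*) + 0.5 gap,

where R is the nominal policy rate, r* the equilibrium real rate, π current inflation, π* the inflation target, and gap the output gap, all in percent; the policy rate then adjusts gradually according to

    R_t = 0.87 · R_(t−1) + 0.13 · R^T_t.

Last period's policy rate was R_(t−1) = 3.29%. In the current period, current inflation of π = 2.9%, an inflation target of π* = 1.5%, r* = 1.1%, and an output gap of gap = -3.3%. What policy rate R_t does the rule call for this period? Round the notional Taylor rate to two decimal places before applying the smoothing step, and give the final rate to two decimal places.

R^T_t = 1.1 + 1.5 + 1.5 × (2.9 − 1.5) + 0.5 × (-3.3)
   = 1.1 + 1.5 + 2.1 − 1.65 = 3.05
R_t = 0.87 × 3.29 + 0.13 × 3.05 = 2.8623 + 0.3965 = 3.26

3.26%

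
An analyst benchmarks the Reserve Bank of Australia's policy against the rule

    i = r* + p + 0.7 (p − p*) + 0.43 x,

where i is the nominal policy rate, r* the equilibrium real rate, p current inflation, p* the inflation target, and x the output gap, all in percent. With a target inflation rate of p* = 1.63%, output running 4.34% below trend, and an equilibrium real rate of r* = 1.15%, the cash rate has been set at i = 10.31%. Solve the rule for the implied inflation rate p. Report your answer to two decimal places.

7.16%

Output 4.34% below potential → x = -4.34.
Collecting p: i = r* + (1 + 0.7) p − 0.7 p* + 0.43 x
1.7 p = 10.31 − 1.15 + 0.7 × 1.63 − 0.43 × (-4.34) = 12.1672
p = 12.1672 / 1.7 = 7.16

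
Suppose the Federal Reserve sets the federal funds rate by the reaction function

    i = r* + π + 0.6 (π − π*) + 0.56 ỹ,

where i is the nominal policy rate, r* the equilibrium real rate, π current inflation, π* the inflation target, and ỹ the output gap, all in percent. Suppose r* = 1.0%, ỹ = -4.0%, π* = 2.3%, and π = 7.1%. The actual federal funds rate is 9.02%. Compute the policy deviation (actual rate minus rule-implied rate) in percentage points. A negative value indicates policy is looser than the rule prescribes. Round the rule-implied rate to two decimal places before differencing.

0.28 pp

i = 1.0 + 7.1 + 0.6 × (7.1 − 2.3) + 0.56 × (-4.0)
   = 1.0 + 7.1 + 2.88 − 2.24 = 8.74
Deviation = 9.02 − 8.74 = 0.28 pp.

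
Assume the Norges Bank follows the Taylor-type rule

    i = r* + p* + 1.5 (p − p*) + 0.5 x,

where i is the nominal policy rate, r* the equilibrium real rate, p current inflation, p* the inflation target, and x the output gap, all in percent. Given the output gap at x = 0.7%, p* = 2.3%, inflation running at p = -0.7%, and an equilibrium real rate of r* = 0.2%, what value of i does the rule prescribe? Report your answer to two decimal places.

-1.65%

i = 0.2 + 2.3 + 1.5 × (-0.7 − 2.3) + 0.5 × 0.7
   = 0.2 + 2.3 − 4.5 + 0.35 = -1.65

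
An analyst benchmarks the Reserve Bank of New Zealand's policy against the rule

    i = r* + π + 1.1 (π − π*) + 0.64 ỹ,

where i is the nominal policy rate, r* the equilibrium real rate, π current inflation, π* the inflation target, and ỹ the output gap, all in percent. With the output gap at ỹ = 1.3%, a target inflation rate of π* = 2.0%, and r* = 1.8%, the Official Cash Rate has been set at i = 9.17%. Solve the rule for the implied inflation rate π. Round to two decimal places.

4.16%

Collecting π: i = r* + (1 + 1.1) π − 1.1 π* + 0.64 ỹ
2.1 π = 9.17 − 1.8 + 1.1 × 2.0 − 0.64 × 1.3 = 8.738
π = 8.738 / 2.1 = 4.16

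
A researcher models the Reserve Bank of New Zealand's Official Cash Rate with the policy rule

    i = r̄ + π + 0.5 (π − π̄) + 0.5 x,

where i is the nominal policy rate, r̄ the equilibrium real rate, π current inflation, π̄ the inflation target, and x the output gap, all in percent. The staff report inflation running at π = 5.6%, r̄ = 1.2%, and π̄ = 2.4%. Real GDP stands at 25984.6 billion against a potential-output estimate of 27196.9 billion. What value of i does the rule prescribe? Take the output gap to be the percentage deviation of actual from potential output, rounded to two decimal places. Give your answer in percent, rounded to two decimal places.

6.17%

Output gap = 100 × (25984.6 − 27196.9) / 27196.9 = -4.46%.
i = 1.20 + 5.60 + 0.5 × (5.60 − 2.40) + 0.5 × (-4.46)
   = 1.20 + 5.6 + 1.6 − 2.23 = 6.17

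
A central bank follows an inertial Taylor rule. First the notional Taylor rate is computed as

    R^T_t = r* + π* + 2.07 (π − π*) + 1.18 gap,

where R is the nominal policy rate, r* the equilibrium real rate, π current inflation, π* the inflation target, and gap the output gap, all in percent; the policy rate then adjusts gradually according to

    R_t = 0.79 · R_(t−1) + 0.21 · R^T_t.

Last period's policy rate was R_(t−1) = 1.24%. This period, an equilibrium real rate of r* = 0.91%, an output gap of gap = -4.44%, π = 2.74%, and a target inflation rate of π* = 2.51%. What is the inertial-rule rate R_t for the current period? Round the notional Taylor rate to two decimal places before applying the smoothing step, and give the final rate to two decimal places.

0.70%

R^T_t = 0.91 + 2.51 + 2.07 × (2.74 − 2.51) + 1.18 × (-4.44)
   = 0.91 + 2.51 + 0.4761 − 5.2392 = -1.34
R_t = 0.79 × 1.24 + 0.21 × (-1.34) = 0.9796 − 0.2814 = 0.70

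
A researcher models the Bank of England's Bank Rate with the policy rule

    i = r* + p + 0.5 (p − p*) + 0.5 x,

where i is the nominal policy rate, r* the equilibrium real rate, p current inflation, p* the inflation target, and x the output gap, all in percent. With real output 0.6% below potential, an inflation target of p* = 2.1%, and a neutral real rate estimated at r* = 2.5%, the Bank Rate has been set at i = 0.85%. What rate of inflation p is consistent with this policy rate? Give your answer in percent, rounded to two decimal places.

-0.20%

Output 0.6% below potential → x = -0.6.
Collecting p: i = r* + (1 + 0.5) p − 0.5 p* + 0.5 x
1.5 p = 0.85 − 2.5 + 0.5 × 2.1 − 0.5 × (-0.6) = -0.3
p = -0.3 / 1.5 = -0.20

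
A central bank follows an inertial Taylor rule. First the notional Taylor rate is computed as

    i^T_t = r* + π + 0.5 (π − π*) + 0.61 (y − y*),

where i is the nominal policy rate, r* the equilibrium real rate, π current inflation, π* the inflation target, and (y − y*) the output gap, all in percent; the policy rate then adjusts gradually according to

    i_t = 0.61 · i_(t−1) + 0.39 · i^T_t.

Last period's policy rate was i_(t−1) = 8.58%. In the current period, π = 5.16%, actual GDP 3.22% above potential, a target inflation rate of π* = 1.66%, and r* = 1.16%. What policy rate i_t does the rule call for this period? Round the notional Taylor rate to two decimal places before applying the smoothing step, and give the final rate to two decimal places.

9.15%

Output 3.22% above potential → (y − y*) = 3.22.
i^T_t = 1.16 + 5.16 + 0.5 × (5.16 − 1.66) + 0.61 × 3.22
   = 1.16 + 5.16 + 1.75 + 1.9642 = 10.03
i_t = 0.61 × 8.58 + 0.39 × 10.03 = 5.2338 + 3.9117 = 9.15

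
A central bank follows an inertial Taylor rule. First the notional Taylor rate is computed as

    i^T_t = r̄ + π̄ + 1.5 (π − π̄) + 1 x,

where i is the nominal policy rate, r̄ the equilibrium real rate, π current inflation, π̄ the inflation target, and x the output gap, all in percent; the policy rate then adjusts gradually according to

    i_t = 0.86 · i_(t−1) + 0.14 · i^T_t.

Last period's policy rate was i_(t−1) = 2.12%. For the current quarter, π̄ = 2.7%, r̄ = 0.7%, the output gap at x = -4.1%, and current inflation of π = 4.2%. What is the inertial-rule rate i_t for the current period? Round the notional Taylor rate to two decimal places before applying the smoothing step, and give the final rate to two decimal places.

2.04%

i^T_t = 0.7 + 2.7 + 1.5 × (4.2 − 2.7) + 1 × (-4.1)
   = 0.7 + 2.7 + 2.25 − 4.1 = 1.55
i_t = 0.86 × 2.12 + 0.14 × 1.55 = 1.8232 + 0.217 = 2.04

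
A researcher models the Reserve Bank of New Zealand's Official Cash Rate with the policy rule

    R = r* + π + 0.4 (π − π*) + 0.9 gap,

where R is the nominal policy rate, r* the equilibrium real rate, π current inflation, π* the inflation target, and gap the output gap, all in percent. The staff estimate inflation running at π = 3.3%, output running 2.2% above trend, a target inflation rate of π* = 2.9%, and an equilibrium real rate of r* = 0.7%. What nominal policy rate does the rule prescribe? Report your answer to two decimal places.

Output 2.2% above potential → gap = 2.2.
R = 0.7 + 3.3 + 0.4 × (3.3 − 2.9) + 0.9 × 2.2
   = 0.7 + 3.3 + 0.16 + 1.98 = 6.14

6.14%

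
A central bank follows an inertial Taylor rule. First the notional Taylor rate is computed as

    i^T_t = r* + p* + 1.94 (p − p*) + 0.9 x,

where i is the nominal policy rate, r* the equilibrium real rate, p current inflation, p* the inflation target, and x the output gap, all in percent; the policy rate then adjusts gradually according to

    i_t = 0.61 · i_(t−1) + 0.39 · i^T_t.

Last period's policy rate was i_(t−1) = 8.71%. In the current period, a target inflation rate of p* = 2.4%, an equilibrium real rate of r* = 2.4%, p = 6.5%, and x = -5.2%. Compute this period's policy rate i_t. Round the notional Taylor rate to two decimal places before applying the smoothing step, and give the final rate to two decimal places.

i^T_t = 2.4 + 2.4 + 1.94 × (6.5 − 2.4) + 0.9 × (-5.2)
   = 2.4 + 2.4 + 7.954 − 4.68 = 8.07
i_t = 0.61 × 8.71 + 0.39 × 8.07 = 5.3131 + 3.1473 = 8.46

8.46%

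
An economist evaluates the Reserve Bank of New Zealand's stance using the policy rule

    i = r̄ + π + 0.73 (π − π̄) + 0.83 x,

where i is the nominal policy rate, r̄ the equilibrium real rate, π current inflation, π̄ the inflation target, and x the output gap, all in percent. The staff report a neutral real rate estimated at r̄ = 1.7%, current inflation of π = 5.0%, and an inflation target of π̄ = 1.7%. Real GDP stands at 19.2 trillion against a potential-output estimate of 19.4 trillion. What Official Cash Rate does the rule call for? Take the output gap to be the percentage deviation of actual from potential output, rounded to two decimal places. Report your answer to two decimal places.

Output gap = 100 × (19.2 − 19.4) / 19.4 = -1.03%.
i = 1.70 + 5.00 + 0.73 × (5.00 − 1.70) + 0.83 × (-1.03)
   = 1.70 + 5 + 2.409 − 0.8549 = 8.25

8.25%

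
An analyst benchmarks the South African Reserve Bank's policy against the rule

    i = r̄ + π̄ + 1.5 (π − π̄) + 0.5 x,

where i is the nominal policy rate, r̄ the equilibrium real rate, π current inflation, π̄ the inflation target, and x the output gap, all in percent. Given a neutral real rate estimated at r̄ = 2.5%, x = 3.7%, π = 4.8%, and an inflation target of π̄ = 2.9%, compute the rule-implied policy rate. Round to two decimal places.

i = 2.5 + 2.9 + 1.5 × (4.8 − 2.9) + 0.5 × 3.7
   = 2.5 + 2.9 + 2.85 + 1.85 = 10.10

10.10%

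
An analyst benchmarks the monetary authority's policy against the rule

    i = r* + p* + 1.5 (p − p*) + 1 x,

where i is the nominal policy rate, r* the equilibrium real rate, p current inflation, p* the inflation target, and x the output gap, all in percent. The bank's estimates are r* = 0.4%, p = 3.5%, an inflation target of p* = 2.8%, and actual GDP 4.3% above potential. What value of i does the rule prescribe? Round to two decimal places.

Output 4.3% above potential → x = 4.3.
i = 0.4 + 2.8 + 1.5 × (3.5 − 2.8) + 1 × 4.3
   = 0.4 + 2.8 + 1.05 + 4.3 = 8.55

8.55%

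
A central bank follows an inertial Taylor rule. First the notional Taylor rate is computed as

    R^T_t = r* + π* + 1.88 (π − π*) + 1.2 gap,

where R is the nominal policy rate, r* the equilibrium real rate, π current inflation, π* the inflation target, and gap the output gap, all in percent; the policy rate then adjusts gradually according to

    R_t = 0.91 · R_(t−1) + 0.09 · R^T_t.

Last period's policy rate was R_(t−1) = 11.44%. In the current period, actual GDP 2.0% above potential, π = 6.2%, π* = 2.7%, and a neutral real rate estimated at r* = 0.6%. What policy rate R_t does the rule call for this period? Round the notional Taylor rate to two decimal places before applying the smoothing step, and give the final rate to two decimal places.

11.52%

Output 2.0% above potential → gap = 2.0.
R^T_t = 0.6 + 2.7 + 1.88 × (6.2 − 2.7) + 1.2 × 2.0
   = 0.6 + 2.7 + 6.58 + 2.4 = 12.28
R_t = 0.91 × 11.44 + 0.09 × 12.28 = 10.4104 + 1.1052 = 11.52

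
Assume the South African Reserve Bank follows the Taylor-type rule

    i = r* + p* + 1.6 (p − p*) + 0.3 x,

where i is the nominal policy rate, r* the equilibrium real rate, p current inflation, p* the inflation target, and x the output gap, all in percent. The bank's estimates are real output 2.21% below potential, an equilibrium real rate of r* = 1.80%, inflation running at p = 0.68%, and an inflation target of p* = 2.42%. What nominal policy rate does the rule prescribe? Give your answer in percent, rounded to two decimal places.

Output 2.21% below potential → x = -2.21.
i = 1.80 + 2.42 + 1.6 × (0.68 − 2.42) + 0.3 × (-2.21)
   = 1.80 + 2.42 − 2.784 − 0.663 = 0.77

0.77%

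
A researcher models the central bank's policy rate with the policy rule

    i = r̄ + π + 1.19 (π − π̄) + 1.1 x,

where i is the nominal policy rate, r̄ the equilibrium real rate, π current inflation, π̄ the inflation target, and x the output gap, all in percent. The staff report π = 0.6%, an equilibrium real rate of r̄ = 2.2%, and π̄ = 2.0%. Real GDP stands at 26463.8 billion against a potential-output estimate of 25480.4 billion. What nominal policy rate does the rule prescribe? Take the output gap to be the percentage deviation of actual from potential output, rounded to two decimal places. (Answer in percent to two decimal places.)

Output gap = 100 × (26463.8 − 25480.4) / 25480.4 = 3.86%.
i = 2.20 + 0.60 + 1.19 × (0.60 − 2.00) + 1.1 × 3.86
   = 2.20 + 0.6 − 1.666 + 4.246 = 5.38

5.38%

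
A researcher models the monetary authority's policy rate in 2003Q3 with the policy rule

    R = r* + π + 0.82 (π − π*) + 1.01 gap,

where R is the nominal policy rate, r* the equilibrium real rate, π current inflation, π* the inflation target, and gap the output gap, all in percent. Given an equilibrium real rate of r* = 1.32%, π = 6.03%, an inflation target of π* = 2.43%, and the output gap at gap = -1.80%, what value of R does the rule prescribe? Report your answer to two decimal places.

R = 1.32 + 6.03 + 0.82 × (6.03 − 2.43) + 1.01 × (-1.80)
   = 1.32 + 6.03 + 2.952 − 1.818 = 8.48

8.48%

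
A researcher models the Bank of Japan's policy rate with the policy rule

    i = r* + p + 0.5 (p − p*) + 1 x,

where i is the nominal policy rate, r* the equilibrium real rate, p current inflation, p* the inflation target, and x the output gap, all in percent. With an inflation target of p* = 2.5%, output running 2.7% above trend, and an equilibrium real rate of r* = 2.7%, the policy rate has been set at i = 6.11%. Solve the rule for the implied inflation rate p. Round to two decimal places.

Output 2.7% above potential → x = 2.7.
Collecting p: i = r* + (1 + 0.5) p − 0.5 p* + 1 x
1.5 p = 6.11 − 2.7 + 0.5 × 2.5 − 1 × 2.7 = 1.96
p = 1.96 / 1.5 = 1.31

1.31%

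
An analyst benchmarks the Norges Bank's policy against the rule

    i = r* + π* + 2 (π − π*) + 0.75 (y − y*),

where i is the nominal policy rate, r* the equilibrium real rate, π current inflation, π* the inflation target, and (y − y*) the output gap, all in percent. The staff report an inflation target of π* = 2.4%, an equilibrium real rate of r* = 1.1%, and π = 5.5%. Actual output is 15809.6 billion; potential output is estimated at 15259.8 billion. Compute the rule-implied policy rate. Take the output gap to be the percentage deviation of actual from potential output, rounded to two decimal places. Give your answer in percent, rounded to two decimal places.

12.40%

Output gap = 100 × (15809.6 − 15259.8) / 15259.8 = 3.60%.
i = 1.10 + 2.40 + 2 × (5.50 − 2.40) + 0.75 × 3.60
   = 1.10 + 2.4 + 6.2 + 2.7 = 12.40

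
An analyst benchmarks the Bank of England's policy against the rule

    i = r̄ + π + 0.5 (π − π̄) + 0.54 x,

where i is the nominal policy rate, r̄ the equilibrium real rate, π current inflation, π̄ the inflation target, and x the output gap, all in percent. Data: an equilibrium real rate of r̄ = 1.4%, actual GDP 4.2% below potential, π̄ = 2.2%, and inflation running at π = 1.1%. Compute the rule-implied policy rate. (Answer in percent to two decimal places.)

-0.32%

Output 4.2% below potential → x = -4.2.
i = 1.4 + 1.1 + 0.5 × (1.1 − 2.2) + 0.54 × (-4.2)
   = 1.4 + 1.1 − 0.55 − 2.268 = -0.32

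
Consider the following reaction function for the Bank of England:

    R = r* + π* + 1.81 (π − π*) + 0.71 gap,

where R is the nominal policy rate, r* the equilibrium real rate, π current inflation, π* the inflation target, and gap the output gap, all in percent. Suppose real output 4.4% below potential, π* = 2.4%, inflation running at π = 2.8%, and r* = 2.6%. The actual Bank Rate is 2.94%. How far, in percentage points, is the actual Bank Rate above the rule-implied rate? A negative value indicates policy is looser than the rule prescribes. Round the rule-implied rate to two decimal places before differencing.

Output 4.4% below potential → gap = -4.4.
R = 2.6 + 2.4 + 1.81 × (2.8 − 2.4) + 0.71 × (-4.4)
   = 2.6 + 2.4 + 0.724 − 3.124 = 2.60
Deviation = 2.94 − 2.60 = 0.34 pp.

0.34 pp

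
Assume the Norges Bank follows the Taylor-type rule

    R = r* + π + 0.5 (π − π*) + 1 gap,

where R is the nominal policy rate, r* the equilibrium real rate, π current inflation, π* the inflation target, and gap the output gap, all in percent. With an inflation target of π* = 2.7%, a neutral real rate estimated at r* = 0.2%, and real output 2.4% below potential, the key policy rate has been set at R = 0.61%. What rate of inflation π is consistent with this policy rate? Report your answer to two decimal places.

2.77%

Output 2.4% below potential → gap = -2.4.
Collecting π: R = r* + (1 + 0.5) π − 0.5 π* + 1 gap
1.5 π = 0.61 − 0.2 + 0.5 × 2.7 − 1 × (-2.4) = 4.16
π = 4.16 / 1.5 = 2.77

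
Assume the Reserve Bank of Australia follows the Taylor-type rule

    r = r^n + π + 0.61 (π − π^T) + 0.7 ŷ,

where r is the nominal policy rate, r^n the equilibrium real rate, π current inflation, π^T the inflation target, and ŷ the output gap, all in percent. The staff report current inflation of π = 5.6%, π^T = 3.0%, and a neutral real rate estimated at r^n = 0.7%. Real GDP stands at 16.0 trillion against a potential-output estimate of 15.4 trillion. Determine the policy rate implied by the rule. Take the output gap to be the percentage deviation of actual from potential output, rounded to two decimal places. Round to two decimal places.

Output gap = 100 × (16.0 − 15.4) / 15.4 = 3.90%.
r = 0.70 + 5.60 + 0.61 × (5.60 − 3.00) + 0.7 × 3.90
   = 0.70 + 5.6 + 1.586 + 2.73 = 10.62

10.62%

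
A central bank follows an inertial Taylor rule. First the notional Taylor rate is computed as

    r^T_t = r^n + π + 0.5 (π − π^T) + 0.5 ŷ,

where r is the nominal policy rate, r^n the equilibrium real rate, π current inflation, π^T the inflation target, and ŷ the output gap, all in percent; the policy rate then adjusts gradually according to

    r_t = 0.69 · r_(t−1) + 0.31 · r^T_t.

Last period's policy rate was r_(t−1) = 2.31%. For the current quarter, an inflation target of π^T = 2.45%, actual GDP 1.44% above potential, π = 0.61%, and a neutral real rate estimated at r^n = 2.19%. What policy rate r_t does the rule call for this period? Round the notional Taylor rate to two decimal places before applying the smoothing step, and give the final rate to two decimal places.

2.40%

Output 1.44% above potential → ŷ = 1.44.
r^T_t = 2.19 + 0.61 + 0.5 × (0.61 − 2.45) + 0.5 × 1.44
   = 2.19 + 0.61 − 0.92 + 0.72 = 2.60
r_t = 0.69 × 2.31 + 0.31 × 2.60 = 1.5939 + 0.806 = 2.40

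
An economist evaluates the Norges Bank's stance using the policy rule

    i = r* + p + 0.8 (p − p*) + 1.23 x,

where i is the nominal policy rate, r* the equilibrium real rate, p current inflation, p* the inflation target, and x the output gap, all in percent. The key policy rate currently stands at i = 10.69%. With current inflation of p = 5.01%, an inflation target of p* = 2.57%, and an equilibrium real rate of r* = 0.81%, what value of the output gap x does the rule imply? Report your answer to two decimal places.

1.23 x = 10.69 − 0.81 − 5.01 − 0.8 × (5.01 − 2.57) = 2.918
x = 2.918 / 1.23 = 2.37

2.37%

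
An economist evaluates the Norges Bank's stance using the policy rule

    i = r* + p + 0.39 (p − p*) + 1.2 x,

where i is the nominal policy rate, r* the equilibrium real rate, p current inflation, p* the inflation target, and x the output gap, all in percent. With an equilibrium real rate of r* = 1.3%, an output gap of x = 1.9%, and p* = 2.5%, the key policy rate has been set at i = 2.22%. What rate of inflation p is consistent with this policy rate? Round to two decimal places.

-0.28%

Collecting p: i = r* + (1 + 0.39) p − 0.39 p* + 1.2 x
1.39 p = 2.22 − 1.3 + 0.39 × 2.5 − 1.2 × 1.9 = -0.385
p = -0.385 / 1.39 = -0.28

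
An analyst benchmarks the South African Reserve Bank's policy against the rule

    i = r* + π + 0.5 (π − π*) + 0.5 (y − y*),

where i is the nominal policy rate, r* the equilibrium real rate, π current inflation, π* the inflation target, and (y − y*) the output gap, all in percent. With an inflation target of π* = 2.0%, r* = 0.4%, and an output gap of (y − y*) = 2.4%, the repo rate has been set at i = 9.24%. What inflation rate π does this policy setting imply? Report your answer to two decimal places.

5.76%

Collecting π: i = r* + (1 + 0.5) π − 0.5 π* + 0.5 (y − y*)
1.5 π = 9.24 − 0.4 + 0.5 × 2.0 − 0.5 × 2.4 = 8.64
π = 8.64 / 1.5 = 5.76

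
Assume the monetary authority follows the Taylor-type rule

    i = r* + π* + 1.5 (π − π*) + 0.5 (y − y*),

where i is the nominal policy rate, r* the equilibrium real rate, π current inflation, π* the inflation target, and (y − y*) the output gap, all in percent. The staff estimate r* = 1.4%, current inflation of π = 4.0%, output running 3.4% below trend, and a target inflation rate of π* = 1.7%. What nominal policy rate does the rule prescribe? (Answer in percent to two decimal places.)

Output 3.4% below potential → (y − y*) = -3.4.
i = 1.4 + 1.7 + 1.5 × (4.0 − 1.7) + 0.5 × (-3.4)
   = 1.4 + 1.7 + 3.45 − 1.7 = 4.85

4.85%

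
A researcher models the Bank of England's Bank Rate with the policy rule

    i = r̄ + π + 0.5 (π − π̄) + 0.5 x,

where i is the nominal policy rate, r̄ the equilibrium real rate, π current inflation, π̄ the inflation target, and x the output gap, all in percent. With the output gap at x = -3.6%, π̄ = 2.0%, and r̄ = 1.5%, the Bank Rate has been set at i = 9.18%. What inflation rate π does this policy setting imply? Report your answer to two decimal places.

Collecting π: i = r̄ + (1 + 0.5) π − 0.5 π̄ + 0.5 x
1.5 π = 9.18 − 1.5 + 0.5 × 2.0 − 0.5 × (-3.6) = 10.48
π = 10.48 / 1.5 = 6.99

6.99%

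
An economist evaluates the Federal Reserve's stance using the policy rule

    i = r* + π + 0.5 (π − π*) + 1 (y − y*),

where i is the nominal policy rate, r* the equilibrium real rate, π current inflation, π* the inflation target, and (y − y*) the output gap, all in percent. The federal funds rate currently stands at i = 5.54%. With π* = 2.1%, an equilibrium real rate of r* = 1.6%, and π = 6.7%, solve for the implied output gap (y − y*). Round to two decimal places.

-5.06%

1 (y − y*) = 5.54 − 1.6 − 6.7 − 0.5 × (6.7 − 2.1) = -5.06
(y − y*) = -5.06 / 1 = -5.06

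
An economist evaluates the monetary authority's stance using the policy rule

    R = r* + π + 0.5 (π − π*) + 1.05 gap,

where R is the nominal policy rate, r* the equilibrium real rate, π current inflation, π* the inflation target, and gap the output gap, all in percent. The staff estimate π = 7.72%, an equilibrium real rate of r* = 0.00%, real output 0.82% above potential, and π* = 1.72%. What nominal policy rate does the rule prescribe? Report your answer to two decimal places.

11.58%

Output 0.82% above potential → gap = 0.82.
R = 0.00 + 7.72 + 0.5 × (7.72 − 1.72) + 1.05 × 0.82
   = 0.00 + 7.72 + 3 + 0.861 = 11.58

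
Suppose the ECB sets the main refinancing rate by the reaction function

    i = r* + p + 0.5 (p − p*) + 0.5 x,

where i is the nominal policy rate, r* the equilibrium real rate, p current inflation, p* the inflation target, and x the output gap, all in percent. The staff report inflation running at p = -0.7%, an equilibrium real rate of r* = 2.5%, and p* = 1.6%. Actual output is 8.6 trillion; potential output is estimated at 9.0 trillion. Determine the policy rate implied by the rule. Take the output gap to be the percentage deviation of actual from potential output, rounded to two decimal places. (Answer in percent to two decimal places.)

Output gap = 100 × (8.6 − 9.0) / 9.0 = -4.44%.
i = 2.50 + (-0.70) + 0.5 × (-0.70 − 1.60) + 0.5 × (-4.44)
   = 2.50 − 0.7 − 1.15 − 2.22 = -1.57

-1.57%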